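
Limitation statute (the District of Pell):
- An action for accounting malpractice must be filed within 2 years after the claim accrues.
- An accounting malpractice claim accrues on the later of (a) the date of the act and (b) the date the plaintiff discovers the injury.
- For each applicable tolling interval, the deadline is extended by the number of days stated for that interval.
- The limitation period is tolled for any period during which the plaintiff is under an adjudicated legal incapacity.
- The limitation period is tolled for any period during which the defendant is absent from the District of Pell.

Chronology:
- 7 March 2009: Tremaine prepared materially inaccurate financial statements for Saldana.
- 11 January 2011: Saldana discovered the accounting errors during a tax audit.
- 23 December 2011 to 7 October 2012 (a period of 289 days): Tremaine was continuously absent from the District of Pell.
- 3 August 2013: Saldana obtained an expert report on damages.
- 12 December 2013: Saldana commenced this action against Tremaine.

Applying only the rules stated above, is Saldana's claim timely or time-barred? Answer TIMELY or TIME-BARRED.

TIME-BARRED

Taking the later of the act (7 March 2009) and discovery (11 January 2011), the claim accrued on 11 January 2011.
Adding the 2 years base period to 11 January 2011 gives a deadline of 11 January 2013, before any tolling.
The period was tolled for 289 days by the defendant's absence from the jurisdiction (23 December 2011 to 7 October 2012), pushing the deadline to 27 October 2013.
Nothing else in the chronology tolls or restarts the period.
The 12 December 2013 filing falls after the 27 October 2013 deadline; the claim is time-barred.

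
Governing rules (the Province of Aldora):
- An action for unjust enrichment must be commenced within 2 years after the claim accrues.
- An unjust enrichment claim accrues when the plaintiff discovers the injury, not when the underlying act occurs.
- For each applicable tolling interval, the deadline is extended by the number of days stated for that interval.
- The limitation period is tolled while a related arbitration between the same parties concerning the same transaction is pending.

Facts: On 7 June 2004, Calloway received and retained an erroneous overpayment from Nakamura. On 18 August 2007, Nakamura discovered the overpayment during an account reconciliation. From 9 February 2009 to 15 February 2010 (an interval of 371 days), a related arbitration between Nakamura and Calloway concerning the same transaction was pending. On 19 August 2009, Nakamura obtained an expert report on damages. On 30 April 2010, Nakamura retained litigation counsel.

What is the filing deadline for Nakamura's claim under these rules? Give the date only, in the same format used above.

24 August 2010

Under the discovery rule, the claim accrued on 18 August 2007, when Nakamura discovered the injury — not on the 7 June 2004 date of the underlying act.
Adding the 2 years base period to 18 August 2007 gives a deadline of 18 August 2009, before any tolling.
Because the pending related arbitration ran from 9 February 2009 to 15 February 2010, the deadline is extended by 371 days to 24 August 2010.
Nothing else in the chronology tolls or restarts the period.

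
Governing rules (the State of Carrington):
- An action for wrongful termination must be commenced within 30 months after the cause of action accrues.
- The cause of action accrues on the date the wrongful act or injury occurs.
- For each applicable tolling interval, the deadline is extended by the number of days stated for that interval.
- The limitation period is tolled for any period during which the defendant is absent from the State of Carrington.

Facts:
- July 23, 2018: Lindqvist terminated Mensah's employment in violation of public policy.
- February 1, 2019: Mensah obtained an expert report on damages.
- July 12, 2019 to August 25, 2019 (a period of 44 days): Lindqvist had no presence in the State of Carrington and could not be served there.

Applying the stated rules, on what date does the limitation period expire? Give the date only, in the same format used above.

March 8, 2021

The limitation period began to run on July 23, 2018.
The untolled deadline — 30 months after July 23, 2018 — is January 23, 2021.
Because the defendant's absence from the jurisdiction ran from July 12, 2019 to August 25, 2019, the deadline is extended by 44 days to March 8, 2021.
Nothing else in the chronology tolls or restarts the period.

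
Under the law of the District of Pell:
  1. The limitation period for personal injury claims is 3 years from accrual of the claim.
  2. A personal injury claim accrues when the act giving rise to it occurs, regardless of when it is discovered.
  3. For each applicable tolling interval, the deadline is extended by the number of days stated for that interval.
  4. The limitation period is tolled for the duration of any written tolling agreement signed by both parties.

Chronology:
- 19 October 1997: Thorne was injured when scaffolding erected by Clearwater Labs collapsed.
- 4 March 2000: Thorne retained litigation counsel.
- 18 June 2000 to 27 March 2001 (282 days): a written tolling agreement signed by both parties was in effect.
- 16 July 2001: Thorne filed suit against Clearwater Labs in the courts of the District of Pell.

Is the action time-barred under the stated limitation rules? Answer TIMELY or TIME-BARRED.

The claim accrued on 19 October 1997, when the wrongful act occurred.
3 years from 19 October 1997 is 19 October 2000.
The written tolling agreement from 18 June 2000 to 27 March 2001 tolled the period for 282 days, extending the deadline to 28 July 2001.
The other events in the timeline have no effect on the limitation period under the stated rules.
Filing on 16 July 2001 beat the 28 July 2001 deadline — the action is timely.

TIMELY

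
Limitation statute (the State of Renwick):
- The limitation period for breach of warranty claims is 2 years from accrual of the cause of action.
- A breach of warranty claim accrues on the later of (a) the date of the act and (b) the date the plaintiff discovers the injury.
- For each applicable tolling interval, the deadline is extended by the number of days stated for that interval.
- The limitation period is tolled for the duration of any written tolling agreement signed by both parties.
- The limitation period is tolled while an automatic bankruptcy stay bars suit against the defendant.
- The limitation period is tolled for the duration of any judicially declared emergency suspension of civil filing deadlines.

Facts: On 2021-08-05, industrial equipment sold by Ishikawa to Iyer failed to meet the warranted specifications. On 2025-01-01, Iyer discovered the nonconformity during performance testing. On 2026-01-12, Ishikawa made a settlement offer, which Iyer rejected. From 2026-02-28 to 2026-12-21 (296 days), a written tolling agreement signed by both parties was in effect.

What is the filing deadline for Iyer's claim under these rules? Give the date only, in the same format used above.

2027-10-24

Taking the later of the act (2021-08-05) and discovery (2025-01-01), the claim accrued on 2025-01-01.
The untolled deadline — 2 years after 2025-01-01 — is 2027-01-01.
The written tolling agreement from 2026-02-28 to 2026-12-21 tolled the period for 296 days, extending the deadline to 2027-10-24.
None of the other events listed affects the running of the period under the stated rules.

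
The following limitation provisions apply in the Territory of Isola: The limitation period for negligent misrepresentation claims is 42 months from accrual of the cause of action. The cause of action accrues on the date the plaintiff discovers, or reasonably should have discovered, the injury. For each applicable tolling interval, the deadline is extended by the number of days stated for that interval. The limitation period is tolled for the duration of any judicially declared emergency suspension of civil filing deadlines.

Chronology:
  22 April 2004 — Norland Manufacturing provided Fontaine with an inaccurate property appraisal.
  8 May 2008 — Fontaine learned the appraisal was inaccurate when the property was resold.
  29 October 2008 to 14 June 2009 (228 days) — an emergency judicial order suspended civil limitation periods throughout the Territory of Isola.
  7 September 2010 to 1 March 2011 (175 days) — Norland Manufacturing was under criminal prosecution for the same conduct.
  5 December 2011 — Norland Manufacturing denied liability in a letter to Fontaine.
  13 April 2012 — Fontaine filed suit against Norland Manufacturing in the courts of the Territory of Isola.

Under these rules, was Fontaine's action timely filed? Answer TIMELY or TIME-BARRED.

TIMELY

The claim did not accrue until Fontaine discovered the injury on 8 May 2008; the 22 April 2004 act date does not start the clock under the stated rule.
The untolled deadline — 42 months after 8 May 2008 — is 8 November 2011.
Because the emergency suspension of filing deadlines ran from 29 October 2008 to 14 June 2009, the deadline is extended by 228 days to 23 June 2012.
No stated provision tolls the period for a criminal prosecution, so the interval from 7 September 2010 to 1 March 2011 has no effect on the deadline.
None of the other events listed affects the running of the period under the stated rules.
Filing on 13 April 2012 beat the 23 June 2012 deadline — the action is timely.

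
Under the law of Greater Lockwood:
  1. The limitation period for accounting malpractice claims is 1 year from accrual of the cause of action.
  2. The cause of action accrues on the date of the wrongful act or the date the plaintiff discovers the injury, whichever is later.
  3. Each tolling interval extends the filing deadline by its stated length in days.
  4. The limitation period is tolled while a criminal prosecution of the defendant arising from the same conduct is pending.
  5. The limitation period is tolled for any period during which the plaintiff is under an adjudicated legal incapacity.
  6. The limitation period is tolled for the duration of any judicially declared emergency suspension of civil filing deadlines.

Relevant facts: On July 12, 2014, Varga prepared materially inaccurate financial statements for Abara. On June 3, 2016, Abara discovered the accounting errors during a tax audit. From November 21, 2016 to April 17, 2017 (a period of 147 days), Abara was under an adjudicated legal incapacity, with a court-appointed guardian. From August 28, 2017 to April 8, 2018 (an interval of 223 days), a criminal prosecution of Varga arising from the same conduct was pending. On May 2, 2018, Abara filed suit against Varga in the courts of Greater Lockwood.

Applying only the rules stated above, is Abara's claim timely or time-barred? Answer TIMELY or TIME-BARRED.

The claim accrued on June 3, 2016 — the later of the July 12, 2014 act and the June 3, 2016 discovery.
The untolled deadline — 1 year after June 3, 2016 — is June 3, 2017.
The period was tolled for 147 days by the plaintiff's legal incapacity (November 21, 2016 to April 17, 2017), pushing the deadline to October 28, 2017.
The pending criminal prosecution from August 28, 2017 to April 8, 2018 tolled the period for 223 days, extending the deadline to June 8, 2018.
Abara filed on May 2, 2018, before the June 8, 2018 deadline, so the action is timely.

TIMELY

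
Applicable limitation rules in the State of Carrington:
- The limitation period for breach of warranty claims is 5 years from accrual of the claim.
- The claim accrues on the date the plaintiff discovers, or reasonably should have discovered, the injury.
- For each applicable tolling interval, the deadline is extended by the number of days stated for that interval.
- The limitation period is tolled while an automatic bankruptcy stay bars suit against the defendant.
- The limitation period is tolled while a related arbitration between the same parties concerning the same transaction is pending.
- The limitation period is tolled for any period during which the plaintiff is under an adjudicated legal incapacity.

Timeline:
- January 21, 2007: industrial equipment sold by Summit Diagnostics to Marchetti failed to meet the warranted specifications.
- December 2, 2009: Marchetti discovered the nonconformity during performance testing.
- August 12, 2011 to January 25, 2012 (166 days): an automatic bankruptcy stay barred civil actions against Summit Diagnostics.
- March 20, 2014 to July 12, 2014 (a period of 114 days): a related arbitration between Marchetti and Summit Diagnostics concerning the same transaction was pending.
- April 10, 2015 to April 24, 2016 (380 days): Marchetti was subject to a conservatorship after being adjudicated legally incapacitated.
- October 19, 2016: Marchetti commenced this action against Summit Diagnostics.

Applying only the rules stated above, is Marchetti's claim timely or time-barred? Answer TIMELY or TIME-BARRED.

TIME-BARRED

Under the discovery rule, the claim accrued on December 2, 2009, when Marchetti discovered the injury — not on the January 21, 2007 date of the underlying act.
Adding the 5 years base period to December 2, 2009 gives a deadline of December 2, 2014, before any tolling.
The period was tolled for 166 days by the automatic bankruptcy stay (August 12, 2011 to January 25, 2012), pushing the deadline to May 17, 2015.
The period was tolled for 114 days by the pending related arbitration (March 20, 2014 to July 12, 2014), pushing the deadline to September 8, 2015.
The plaintiff's legal incapacity from April 10, 2015 to April 24, 2016 tolled the period for 380 days, extending the deadline to September 22, 2016.
Filing on October 19, 2016 missed the September 22, 2016 deadline — the action is time-barred.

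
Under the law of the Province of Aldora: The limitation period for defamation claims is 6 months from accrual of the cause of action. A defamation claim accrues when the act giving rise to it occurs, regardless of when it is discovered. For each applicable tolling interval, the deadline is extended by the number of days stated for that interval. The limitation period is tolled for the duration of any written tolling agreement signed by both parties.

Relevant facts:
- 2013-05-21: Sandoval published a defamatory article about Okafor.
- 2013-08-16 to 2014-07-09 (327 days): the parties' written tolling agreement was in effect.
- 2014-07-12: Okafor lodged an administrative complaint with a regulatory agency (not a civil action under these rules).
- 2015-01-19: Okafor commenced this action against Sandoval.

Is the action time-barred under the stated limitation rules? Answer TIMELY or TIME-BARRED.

The claim accrued on 2013-05-21, when the wrongful act occurred.
The untolled deadline — 6 months after 2013-05-21 — is 2013-11-21.
Because the written tolling agreement ran from 2013-08-16 to 2014-07-09, the deadline is extended by 327 days to 2014-10-14.
The other events in the timeline have no effect on the limitation period under the stated rules.
Okafor filed on 2015-01-19, after the 2014-10-14 deadline, so the action is time-barred.

TIME-BARRED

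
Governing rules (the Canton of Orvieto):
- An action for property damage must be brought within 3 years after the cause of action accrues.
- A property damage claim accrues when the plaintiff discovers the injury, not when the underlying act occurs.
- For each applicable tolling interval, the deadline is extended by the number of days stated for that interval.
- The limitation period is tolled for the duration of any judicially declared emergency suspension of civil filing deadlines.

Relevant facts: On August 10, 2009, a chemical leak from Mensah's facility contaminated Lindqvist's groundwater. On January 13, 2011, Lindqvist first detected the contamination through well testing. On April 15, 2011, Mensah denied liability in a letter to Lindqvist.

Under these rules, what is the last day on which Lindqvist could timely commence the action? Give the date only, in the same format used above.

Under the discovery rule, the claim accrued on January 13, 2011, when Lindqvist discovered the injury — not on the August 10, 2009 date of the underlying act.
3 years from January 13, 2011 is January 13, 2014.
Nothing else in the chronology tolls or restarts the period.

January 13, 2014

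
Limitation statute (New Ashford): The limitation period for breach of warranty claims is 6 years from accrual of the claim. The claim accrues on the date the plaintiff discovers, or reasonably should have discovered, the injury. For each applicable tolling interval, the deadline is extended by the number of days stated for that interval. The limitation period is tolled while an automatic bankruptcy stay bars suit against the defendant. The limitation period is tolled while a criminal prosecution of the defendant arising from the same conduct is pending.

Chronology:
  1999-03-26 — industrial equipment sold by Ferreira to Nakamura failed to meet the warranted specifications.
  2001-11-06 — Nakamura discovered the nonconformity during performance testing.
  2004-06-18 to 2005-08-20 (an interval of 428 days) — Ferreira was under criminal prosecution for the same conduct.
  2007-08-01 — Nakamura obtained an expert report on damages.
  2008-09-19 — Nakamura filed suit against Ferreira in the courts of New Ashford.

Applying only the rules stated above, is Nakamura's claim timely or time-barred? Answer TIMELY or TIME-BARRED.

TIMELY

Under the discovery rule, the claim accrued on 2001-11-06, when Nakamura discovered the injury — not on the 1999-03-26 date of the underlying act.
The untolled deadline — 6 years after 2001-11-06 — is 2007-11-06.
The period was tolled for 428 days by the pending criminal prosecution (2004-06-18 to 2005-08-20), pushing the deadline to 2009-01-07.
The other events in the timeline have no effect on the limitation period under the stated rules.
Filing on 2008-09-19 beat the 2009-01-07 deadline — the action is timely.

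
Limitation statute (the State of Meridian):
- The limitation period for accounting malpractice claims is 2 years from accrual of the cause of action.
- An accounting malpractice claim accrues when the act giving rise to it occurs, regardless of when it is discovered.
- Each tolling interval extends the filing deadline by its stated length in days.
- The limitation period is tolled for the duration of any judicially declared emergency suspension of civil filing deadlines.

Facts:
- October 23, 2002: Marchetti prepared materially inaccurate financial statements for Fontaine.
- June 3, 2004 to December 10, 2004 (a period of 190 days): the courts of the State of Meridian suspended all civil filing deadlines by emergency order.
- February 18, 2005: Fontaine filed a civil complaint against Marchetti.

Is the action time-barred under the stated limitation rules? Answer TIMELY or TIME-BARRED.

TIMELY

The cause of action accrued on October 23, 2002, the date of the act.
2 years from October 23, 2002 is October 23, 2004.
The period was tolled for 190 days by the emergency suspension of filing deadlines (June 3, 2004 to December 10, 2004), pushing the deadline to May 1, 2005.
Fontaine filed on February 18, 2005, before the May 1, 2005 deadline, so the action is timely.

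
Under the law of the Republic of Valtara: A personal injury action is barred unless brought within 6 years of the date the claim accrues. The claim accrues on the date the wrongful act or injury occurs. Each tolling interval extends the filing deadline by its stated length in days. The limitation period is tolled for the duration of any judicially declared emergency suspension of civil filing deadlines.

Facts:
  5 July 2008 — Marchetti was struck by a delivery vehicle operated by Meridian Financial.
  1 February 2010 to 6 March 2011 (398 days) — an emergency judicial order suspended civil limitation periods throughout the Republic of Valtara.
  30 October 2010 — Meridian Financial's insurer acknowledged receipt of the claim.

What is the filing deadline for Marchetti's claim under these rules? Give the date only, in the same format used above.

7 August 2015

The claim accrued on 5 July 2008, the date of the act.
6 years from 5 July 2008 is 5 July 2014.
The emergency suspension of filing deadlines from 1 February 2010 to 6 March 2011 tolled the period for 398 days, extending the deadline to 7 August 2015.
The other events in the timeline have no effect on the limitation period under the stated rules.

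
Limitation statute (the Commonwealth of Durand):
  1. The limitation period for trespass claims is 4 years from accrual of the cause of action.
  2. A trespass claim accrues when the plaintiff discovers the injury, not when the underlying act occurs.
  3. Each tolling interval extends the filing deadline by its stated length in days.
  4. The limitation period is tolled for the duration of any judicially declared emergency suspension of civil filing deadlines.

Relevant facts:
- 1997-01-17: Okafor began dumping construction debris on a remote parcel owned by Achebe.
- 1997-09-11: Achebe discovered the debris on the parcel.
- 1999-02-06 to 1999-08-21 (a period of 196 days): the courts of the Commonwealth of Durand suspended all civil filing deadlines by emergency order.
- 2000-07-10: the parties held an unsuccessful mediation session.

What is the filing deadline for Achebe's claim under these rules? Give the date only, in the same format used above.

2002-03-26

The claim did not accrue until Achebe discovered the injury on 1997-09-11; the 1997-01-17 act date does not start the clock under the stated rule.
Adding the 4 years base period to 1997-09-11 gives a deadline of 2001-09-11, before any tolling.
The emergency suspension of filing deadlines from 1999-02-06 to 1999-08-21 tolled the period for 196 days, extending the deadline to 2002-03-26.
The other events in the timeline have no effect on the limitation period under the stated rules.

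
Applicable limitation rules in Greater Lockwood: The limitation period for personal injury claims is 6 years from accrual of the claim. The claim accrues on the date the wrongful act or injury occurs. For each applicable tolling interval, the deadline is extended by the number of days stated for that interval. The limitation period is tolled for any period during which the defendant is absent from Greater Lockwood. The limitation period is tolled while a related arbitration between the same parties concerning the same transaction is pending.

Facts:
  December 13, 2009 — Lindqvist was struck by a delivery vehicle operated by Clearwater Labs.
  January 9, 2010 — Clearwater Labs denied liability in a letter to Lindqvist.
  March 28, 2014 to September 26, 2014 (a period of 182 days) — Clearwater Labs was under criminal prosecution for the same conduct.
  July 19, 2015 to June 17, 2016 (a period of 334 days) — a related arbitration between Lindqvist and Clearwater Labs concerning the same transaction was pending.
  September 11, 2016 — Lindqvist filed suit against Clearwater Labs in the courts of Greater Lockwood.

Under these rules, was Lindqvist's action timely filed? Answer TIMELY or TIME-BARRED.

TIMELY

The claim accrued on December 13, 2009, the date of the act.
The untolled deadline — 6 years after December 13, 2009 — is December 13, 2015.
The pending related arbitration from July 19, 2015 to June 17, 2016 tolled the period for 334 days, extending the deadline to November 11, 2016.
The pending criminal prosecution from March 28, 2014 to September 26, 2014 does not toll the period, because no stated rule makes a criminal prosecution a tolling event.
None of the other events listed affects the running of the period under the stated rules.
Lindqvist filed on September 11, 2016, before the November 11, 2016 deadline, so the action is timely.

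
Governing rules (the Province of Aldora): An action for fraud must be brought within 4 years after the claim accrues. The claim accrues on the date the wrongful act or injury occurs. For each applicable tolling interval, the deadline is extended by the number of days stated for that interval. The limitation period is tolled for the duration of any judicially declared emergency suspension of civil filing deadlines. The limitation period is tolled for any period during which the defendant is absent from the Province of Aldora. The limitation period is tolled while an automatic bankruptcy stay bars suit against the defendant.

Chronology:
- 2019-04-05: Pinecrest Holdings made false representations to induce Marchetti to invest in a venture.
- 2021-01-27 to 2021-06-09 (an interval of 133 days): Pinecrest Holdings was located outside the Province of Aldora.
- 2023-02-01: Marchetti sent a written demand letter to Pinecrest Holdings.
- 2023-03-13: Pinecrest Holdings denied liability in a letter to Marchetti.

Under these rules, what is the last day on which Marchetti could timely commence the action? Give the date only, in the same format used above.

2023-08-16

The claim accrued on 2019-04-05, the date of the act.
Adding the 4 years base period to 2019-04-05 gives a deadline of 2023-04-05, before any tolling.
The period was tolled for 133 days by the defendant's absence from the jurisdiction (2021-01-27 to 2021-06-09), pushing the deadline to 2023-08-16.
Nothing else in the chronology tolls or restarts the period.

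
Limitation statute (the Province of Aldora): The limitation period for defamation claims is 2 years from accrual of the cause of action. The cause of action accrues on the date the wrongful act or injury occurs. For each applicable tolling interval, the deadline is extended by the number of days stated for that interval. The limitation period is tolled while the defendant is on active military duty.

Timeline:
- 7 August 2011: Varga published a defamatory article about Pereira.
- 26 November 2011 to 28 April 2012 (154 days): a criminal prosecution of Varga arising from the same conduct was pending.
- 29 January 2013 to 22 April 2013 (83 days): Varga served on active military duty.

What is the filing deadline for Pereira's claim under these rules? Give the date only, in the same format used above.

29 October 2013

The claim accrued on 7 August 2011, when the wrongful act occurred.
Adding the 2 years base period to 7 August 2011 gives a deadline of 7 August 2013, before any tolling.
Because the defendant's active military service ran from 29 January 2013 to 22 April 2013, the deadline is extended by 83 days to 29 October 2013.
No stated provision tolls the period for a criminal prosecution, so the interval from 26 November 2011 to 28 April 2012 has no effect on the deadline.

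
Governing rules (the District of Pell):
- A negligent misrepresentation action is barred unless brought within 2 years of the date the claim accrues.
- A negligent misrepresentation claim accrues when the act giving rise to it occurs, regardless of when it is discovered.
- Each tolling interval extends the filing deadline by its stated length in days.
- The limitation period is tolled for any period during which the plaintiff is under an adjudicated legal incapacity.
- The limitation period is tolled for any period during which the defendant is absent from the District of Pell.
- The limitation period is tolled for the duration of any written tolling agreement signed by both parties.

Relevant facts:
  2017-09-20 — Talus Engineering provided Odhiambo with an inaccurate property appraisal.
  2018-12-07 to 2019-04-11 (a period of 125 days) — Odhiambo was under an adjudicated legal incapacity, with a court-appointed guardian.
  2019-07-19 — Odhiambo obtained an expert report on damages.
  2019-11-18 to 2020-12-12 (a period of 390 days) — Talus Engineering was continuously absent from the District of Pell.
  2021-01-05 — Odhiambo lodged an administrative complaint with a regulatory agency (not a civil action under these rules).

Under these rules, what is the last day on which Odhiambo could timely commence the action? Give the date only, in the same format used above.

2021-02-16

The claim accrued on 2017-09-20, when the wrongful act occurred.
The untolled deadline — 2 years after 2017-09-20 — is 2019-09-20.
Because the plaintiff's legal incapacity ran from 2018-12-07 to 2019-04-11, the deadline is extended by 125 days to 2020-01-23.
The period was tolled for 390 days by the defendant's absence from the jurisdiction (2019-11-18 to 2020-12-12), pushing the deadline to 2021-02-16.
None of the other events listed affects the running of the period under the stated rules.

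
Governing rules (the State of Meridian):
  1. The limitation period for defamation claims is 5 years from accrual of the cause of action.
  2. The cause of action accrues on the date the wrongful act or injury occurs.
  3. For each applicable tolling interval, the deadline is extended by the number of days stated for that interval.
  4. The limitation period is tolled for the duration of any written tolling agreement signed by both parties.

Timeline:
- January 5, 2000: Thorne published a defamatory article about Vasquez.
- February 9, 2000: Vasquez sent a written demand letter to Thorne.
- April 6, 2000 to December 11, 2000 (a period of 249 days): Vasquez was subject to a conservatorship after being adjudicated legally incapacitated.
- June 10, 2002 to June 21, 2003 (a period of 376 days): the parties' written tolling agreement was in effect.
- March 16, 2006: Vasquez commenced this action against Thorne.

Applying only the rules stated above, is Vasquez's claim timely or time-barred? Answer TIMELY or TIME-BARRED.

The limitation period began to run on January 5, 2000.
Adding the 5 years base period to January 5, 2000 gives a deadline of January 5, 2005, before any tolling.
Because the written tolling agreement ran from June 10, 2002 to June 21, 2003, the deadline is extended by 376 days to January 16, 2006.
No stated provision tolls the period for the plaintiff's incapacity, so the interval from April 6, 2000 to December 11, 2000 has no effect on the deadline.
None of the other events listed affects the running of the period under the stated rules.
Vasquez filed on March 16, 2006, after the January 16, 2006 deadline, so the action is time-barred.

TIME-BARRED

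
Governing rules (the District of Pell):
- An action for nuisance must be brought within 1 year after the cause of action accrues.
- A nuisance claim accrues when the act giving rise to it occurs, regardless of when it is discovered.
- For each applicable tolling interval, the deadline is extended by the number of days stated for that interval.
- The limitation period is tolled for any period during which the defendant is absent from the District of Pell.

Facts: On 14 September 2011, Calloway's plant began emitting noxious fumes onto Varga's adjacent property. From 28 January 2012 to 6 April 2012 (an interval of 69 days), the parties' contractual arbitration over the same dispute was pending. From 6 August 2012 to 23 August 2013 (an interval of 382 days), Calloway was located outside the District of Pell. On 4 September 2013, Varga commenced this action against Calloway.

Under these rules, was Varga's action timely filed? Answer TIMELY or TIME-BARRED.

TIMELY

The cause of action accrued on 14 September 2011, the date of the act.
The untolled deadline — 1 year after 14 September 2011 — is 14 September 2012.
Because the defendant's absence from the jurisdiction ran from 6 August 2012 to 23 August 2013, the deadline is extended by 382 days to 1 October 2013.
No stated provision tolls the period for a pending arbitration, so the interval from 28 January 2012 to 6 April 2012 has no effect on the deadline.
The 4 September 2013 filing precedes the 1 October 2013 deadline; the claim is timely.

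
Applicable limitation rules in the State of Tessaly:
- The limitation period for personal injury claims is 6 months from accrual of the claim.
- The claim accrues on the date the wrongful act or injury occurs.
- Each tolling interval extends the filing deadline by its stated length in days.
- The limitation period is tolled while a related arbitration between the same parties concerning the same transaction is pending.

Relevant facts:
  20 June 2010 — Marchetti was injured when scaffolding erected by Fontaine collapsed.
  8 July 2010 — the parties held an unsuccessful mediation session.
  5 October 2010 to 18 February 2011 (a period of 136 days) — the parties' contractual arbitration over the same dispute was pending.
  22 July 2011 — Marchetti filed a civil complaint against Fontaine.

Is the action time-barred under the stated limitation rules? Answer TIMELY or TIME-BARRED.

TIME-BARRED

The claim accrued on 20 June 2010, when the wrongful act occurred.
The untolled deadline — 6 months after 20 June 2010 — is 20 December 2010.
Because the pending related arbitration ran from 5 October 2010 to 18 February 2011, the deadline is extended by 136 days to 5 May 2011.
Nothing else in the chronology tolls or restarts the period.
Filing on 22 July 2011 missed the 5 May 2011 deadline — the action is time-barred.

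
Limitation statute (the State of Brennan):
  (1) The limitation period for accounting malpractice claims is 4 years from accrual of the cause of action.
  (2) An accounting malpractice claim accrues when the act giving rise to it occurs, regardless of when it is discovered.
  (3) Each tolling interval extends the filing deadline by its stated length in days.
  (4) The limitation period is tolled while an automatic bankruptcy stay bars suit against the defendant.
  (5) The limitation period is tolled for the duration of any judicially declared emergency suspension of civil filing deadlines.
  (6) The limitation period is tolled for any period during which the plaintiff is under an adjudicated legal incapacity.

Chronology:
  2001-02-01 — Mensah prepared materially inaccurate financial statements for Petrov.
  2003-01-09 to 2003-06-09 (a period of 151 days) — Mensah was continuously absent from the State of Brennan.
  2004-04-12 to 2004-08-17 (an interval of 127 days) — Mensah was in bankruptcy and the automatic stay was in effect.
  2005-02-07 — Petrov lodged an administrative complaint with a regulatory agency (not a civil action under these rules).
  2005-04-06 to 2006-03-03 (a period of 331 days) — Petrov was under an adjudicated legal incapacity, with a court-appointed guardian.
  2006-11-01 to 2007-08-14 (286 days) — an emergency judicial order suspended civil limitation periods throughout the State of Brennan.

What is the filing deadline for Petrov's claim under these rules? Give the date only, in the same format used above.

The limitation period began to run on 2001-02-01.
The untolled deadline — 4 years after 2001-02-01 — is 2005-02-01.
The automatic bankruptcy stay from 2004-04-12 to 2004-08-17 tolled the period for 127 days, extending the deadline to 2005-06-08.
The period was tolled for 331 days by the plaintiff's legal incapacity (2005-04-06 to 2006-03-03), pushing the deadline to 2006-05-05.
By the time the emergency suspension of filing deadlines began on 2006-11-01, the limitation period had already expired on 2006-05-05; that interval cannot revive it.
Although the defendant's absence ran from 2003-01-09 to 2003-06-09, the stated rules do not make that a tolling event, so it is disregarded.
The other events in the timeline have no effect on the limitation period under the stated rules.

2006-05-05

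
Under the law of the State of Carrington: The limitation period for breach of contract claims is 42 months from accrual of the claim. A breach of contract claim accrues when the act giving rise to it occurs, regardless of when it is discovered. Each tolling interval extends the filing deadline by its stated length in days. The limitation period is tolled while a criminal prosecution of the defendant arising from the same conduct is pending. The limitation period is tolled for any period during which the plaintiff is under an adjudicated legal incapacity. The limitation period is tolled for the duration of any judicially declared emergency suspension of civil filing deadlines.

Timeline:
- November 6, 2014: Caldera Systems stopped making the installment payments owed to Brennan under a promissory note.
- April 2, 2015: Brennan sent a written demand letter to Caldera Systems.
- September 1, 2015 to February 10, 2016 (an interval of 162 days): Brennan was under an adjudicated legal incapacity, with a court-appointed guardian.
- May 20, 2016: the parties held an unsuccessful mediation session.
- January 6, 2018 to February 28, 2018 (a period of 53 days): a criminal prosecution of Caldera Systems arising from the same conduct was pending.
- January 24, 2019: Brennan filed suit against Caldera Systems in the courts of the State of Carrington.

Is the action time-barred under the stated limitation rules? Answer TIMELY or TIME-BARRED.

The claim accrued on November 6, 2014, the date of the act.
Adding the 42 months base period to November 6, 2014 gives a deadline of May 6, 2018, before any tolling.
Because the plaintiff's legal incapacity ran from September 1, 2015 to February 10, 2016, the deadline is extended by 162 days to October 15, 2018.
The period was tolled for 53 days by the pending criminal prosecution (January 6, 2018 to February 28, 2018), pushing the deadline to December 7, 2018.
The other events in the timeline have no effect on the limitation period under the stated rules.
Filing on January 24, 2019 missed the December 7, 2018 deadline — the action is time-barred.

TIME-BARRED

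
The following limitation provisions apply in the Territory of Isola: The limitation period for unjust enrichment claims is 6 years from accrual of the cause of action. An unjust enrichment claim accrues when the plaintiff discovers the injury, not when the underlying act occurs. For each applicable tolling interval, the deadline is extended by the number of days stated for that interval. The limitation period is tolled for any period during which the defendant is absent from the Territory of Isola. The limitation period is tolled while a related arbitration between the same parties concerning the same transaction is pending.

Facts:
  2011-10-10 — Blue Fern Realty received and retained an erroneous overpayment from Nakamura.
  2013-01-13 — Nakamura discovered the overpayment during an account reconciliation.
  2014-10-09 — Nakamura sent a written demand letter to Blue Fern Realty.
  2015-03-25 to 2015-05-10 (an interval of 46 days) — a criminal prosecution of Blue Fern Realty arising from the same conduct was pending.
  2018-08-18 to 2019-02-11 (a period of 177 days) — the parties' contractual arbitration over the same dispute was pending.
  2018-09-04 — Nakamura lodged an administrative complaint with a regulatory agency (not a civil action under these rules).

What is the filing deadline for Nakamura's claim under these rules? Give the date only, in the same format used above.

Accrual is tied to discovery, so the period began on 2013-01-13 rather than on 2011-10-10 when the act occurred.
The untolled deadline — 6 years after 2013-01-13 — is 2019-01-13.
The pending related arbitration from 2018-08-18 to 2019-02-11 tolled the period for 177 days, extending the deadline to 2019-07-09.
No stated provision tolls the period for a criminal prosecution, so the interval from 2015-03-25 to 2015-05-10 has no effect on the deadline.
Nothing else in the chronology tolls or restarts the period.

2019-07-09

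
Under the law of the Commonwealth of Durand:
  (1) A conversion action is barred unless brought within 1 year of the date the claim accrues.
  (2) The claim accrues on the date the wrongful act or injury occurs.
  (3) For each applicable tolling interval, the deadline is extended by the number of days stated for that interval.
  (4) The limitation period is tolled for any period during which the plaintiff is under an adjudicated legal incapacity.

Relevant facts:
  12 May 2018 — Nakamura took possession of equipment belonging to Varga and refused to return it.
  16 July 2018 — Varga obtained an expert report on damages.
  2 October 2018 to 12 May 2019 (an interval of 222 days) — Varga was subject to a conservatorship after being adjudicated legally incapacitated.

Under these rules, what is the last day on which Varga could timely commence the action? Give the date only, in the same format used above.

The claim accrued on 12 May 2018, when the wrongful act occurred.
The untolled deadline — 1 year after 12 May 2018 — is 12 May 2019.
The period was tolled for 222 days by the plaintiff's legal incapacity (2 October 2018 to 12 May 2019), pushing the deadline to 20 December 2019.
The other events in the timeline have no effect on the limitation period under the stated rules.

20 December 2019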